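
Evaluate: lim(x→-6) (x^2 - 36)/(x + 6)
This is a standard limit.

Factor or rationalize the expression:
  lim(x→-6) (x^2 - 36)/(x + 6) = -12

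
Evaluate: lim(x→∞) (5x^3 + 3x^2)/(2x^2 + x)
This is an ∞/∞ indeterminate form.

Apply L'Hôpital's rule: differentiate numerator and denominator separately.
  f(x) = 5·x^3 + 3·x^2   ⇒   f'(x) = 15·x^2 + 6·x
  g(x) = 2·x^2 + x   ⇒   g'(x) = 4·x + 1
  lim(x→∞) f'(x)/g'(x) = lim(x→∞) (15·x^2 + 6·x)/(4·x + 1)
  = ∞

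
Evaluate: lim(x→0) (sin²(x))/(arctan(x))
This is a 0/0 indeterminate form.

Apply L'Hôpital's rule: differentiate numerator and denominator separately.
  f(x) = sin(x)^2   ⇒   f'(x) = 2·sin(x)·cos(x)
  g(x) = atan(x)   ⇒   g'(x) = 1/(x^2 + 1)
  lim(x→0) f'(x)/g'(x) = lim(x→0) (2·sin(x)·cos(x))/(1/(x^2 + 1))
  = 0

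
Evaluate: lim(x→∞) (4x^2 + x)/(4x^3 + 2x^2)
This is an ∞/∞ indeterminate form.

Apply L'Hôpital's rule: differentiate numerator and denominator separately.
  f(x) = 4·x^2 + x   ⇒   f'(x) = 8·x + 1
  g(x) = 4·x^3 + 2·x^2   ⇒   g'(x) = 12·x^2 + 4·x
  lim(x→∞) f'(x)/g'(x) = lim(x→∞) (8·x + 1)/(12·x^2 + 4·x)
  = 0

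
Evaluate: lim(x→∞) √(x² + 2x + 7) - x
This is an ∞-∞ indeterminate form.

Combine fractions or rationalize to convert ∞-∞ to 0/0 form:
  lim(x→∞) √(x² + 2x + 7) - x = 1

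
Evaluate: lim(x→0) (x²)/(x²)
This is a 0/0 indeterminate form.

Apply L'Hôpital's rule: differentiate numerator and denominator separately.
  f(x) = x^2   ⇒   f'(x) = 2·x
  g(x) = x^2   ⇒   g'(x) = 2·x
  lim(x→0) f'(x)/g'(x) = lim(x→0) (2·x)/(2·x)
  = 1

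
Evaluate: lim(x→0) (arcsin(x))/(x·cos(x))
This is a 0/0 indeterminate form.

Apply L'Hôpital's rule: differentiate numerator and denominator separately.
  f(x) = asin(x)   ⇒   f'(x) = 1/sqrt(1 - x^2)
  g(x) = x·cos(x)   ⇒   g'(x) = -x·sin(x) + cos(x)
  lim(x→0) f'(x)/g'(x) = lim(x→0) (1/sqrt(1 - x^2))/(-x·sin(x) + cos(x))
  = 1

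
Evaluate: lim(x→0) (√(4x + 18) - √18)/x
This is a standard limit.

Factor or rationalize the expression:
  lim(x→0) (√(4x + 18) - √18)/x = sqrt(2)/3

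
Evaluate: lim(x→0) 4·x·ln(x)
This is a 0·∞ indeterminate form.

Rewrite 0·∞ as a quotient (0/0 or ∞/∞ form), then apply L'Hôpital's rule:
  lim(x→0) 4·x·ln(x) = 0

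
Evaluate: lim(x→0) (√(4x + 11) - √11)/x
This is a standard limit.

Factor or rationalize the expression:
  lim(x→0) (√(4x + 11) - √11)/x = 2·sqrt(11)/11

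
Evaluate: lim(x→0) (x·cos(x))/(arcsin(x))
This is a 0/0 indeterminate form.

Apply L'Hôpital's rule: differentiate numerator and denominator separately.
  f(x) = x·cos(x)   ⇒   f'(x) = -x·sin(x) + cos(x)
  g(x) = asin(x)   ⇒   g'(x) = 1/sqrt(1 - x^2)
  lim(x→0) f'(x)/g'(x) = lim(x→0) (-x·sin(x) + cos(x))/(1/sqrt(1 - x^2))
  = 1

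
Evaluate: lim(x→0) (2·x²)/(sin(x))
This is a 0/0 indeterminate form.

Apply L'Hôpital's rule: differentiate numerator and denominator separately.
  f(x) = 2·x^2   ⇒   f'(x) = 4·x
  g(x) = sin(x)   ⇒   g'(x) = cos(x)
  lim(x→0) f'(x)/g'(x) = lim(x→0) (4·x)/(cos(x))
  = 0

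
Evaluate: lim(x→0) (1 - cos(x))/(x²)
This is a 0/0 indeterminate form.

Apply L'Hôpital's rule: differentiate numerator and denominator separately.
  f(x) = 1 - cos(x)   ⇒   f'(x) = sin(x)
  g(x) = x^2   ⇒   g'(x) = 2·x
  lim(x→0) f'(x)/g'(x) = lim(x→0) (sin(x))/(2·x)
  = 1/2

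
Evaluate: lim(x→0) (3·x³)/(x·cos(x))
This is a 0/0 indeterminate form.

Apply L'Hôpital's rule: differentiate numerator and denominator separately.
  f(x) = 3·x^3   ⇒   f'(x) = 9·x^2
  g(x) = x·cos(x)   ⇒   g'(x) = -x·sin(x) + cos(x)
  lim(x→0) f'(x)/g'(x) = lim(x→0) (9·x^2)/(-x·sin(x) + cos(x))
  = 0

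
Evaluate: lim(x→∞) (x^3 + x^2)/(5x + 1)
This is an ∞/∞ indeterminate form.

Apply L'Hôpital's rule: differentiate numerator and denominator separately.
  f(x) = x^3 + x^2   ⇒   f'(x) = 3·x^2 + 2·x
  g(x) = 5·x + 1   ⇒   g'(x) = 5
  lim(x→∞) f'(x)/g'(x) = lim(x→∞) (3·x^2 + 2·x)/(5)
  = ∞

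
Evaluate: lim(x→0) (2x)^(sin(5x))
This is an exponential indeterminate form.

For exponential indeterminate forms, take the natural log:
  Let L = lim(x→0) (2x)^(sin(5x))
  Then ln(L) = lim(x→0) [exponent × ln(base)]
  Evaluate using L'Hôpital or standard limits, then exponentiate.
  L = 1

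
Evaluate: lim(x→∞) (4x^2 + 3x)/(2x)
This is an ∞/∞ indeterminate form.

Apply L'Hôpital's rule: differentiate numerator and denominator separately.
  f(x) = 4·x^2 + 3·x   ⇒   f'(x) = 8·x + 3
  g(x) = 2·x   ⇒   g'(x) = 2
  lim(x→∞) f'(x)/g'(x) = lim(x→∞) (8·x + 3)/(2)
  = ∞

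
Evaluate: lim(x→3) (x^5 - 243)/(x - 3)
This is a standard limit.

Factor or rationalize the expression:
  lim(x→3) (x^5 - 243)/(x - 3) = 405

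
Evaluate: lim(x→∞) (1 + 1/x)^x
This is an exponential indeterminate form.

For exponential indeterminate forms, take the natural log:
  Let L = lim(x→∞) (1 + 1/x)^x
  Then ln(L) = lim(x→∞) [exponent × ln(base)]
  Evaluate using L'Hôpital or standard limits, then exponentiate.
  L = e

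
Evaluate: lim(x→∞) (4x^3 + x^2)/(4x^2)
This is an ∞/∞ indeterminate form.

Apply L'Hôpital's rule: differentiate numerator and denominator separately.
  f(x) = 4·x^3 + x^2   ⇒   f'(x) = 12·x^2 + 2·x
  g(x) = 4·x^2   ⇒   g'(x) = 8·x
  lim(x→∞) f'(x)/g'(x) = lim(x→∞) (12·x^2 + 2·x)/(8·x)
  = ∞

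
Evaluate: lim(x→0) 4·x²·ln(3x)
This is a 0·∞ indeterminate form.

Rewrite 0·∞ as a quotient (0/0 or ∞/∞ form), then apply L'Hôpital's rule:
  lim(x→0) 4·x²·ln(3x) = 0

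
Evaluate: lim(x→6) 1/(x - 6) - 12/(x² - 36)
This is an ∞-∞ indeterminate form.

Combine fractions or rationalize to convert ∞-∞ to 0/0 form:
  lim(x→6) 1/(x - 6) - 12/(x² - 36) = 1/12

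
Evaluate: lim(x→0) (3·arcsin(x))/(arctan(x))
This is a 0/0 indeterminate form.

Apply L'Hôpital's rule: differentiate numerator and denominator separately.
  f(x) = 3·asin(x)   ⇒   f'(x) = 3/sqrt(1 - x^2)
  g(x) = atan(x)   ⇒   g'(x) = 1/(x^2 + 1)
  lim(x→0) f'(x)/g'(x) = lim(x→0) (3/sqrt(1 - x^2))/(1/(x^2 + 1))
  = 3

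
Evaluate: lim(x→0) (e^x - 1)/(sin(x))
This is a 0/0 indeterminate form.

Apply L'Hôpital's rule: differentiate numerator and denominator separately.
  f(x) = e^(x) - 1   ⇒   f'(x) = e^(x)
  g(x) = sin(x)   ⇒   g'(x) = cos(x)
  lim(x→0) f'(x)/g'(x) = lim(x→0) (e^(x))/(cos(x))
  = 1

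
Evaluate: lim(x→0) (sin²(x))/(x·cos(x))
This is a 0/0 indeterminate form.

Apply L'Hôpital's rule: differentiate numerator and denominator separately.
  f(x) = sin(x)^2   ⇒   f'(x) = 2·sin(x)·cos(x)
  g(x) = x·cos(x)   ⇒   g'(x) = -x·sin(x) + cos(x)
  lim(x→0) f'(x)/g'(x) = lim(x→0) (2·sin(x)·cos(x))/(-x·sin(x) + cos(x))
  = 0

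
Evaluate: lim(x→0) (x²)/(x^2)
This is a 0/0 indeterminate form.

Apply L'Hôpital's rule: differentiate numerator and denominator separately.
  f(x) = x^2   ⇒   f'(x) = 2·x
  g(x) = x^2   ⇒   g'(x) = 2·x
  lim(x→0) f'(x)/g'(x) = lim(x→0) (2·x)/(2·x)
  = 1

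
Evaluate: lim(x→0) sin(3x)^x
This is an exponential indeterminate form.

For exponential indeterminate forms, take the natural log:
  Let L = lim(x→0) sin(3x)^x
  Then ln(L) = lim(x→0) [exponent × ln(base)]
  Evaluate using L'Hôpital or standard limits, then exponentiate.
  L = 1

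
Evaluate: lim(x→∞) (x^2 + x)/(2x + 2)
This is an ∞/∞ indeterminate form.

Apply L'Hôpital's rule: differentiate numerator and denominator separately.
  f(x) = x^2 + x   ⇒   f'(x) = 2·x + 1
  g(x) = 2·x + 2   ⇒   g'(x) = 2
  lim(x→∞) f'(x)/g'(x) = lim(x→∞) (2·x + 1)/(2)
  = ∞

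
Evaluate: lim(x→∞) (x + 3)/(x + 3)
This is an ∞/∞ indeterminate form.

Apply L'Hôpital's rule: differentiate numerator and denominator separately.
  f(x) = x + 3   ⇒   f'(x) = 1
  g(x) = x + 3   ⇒   g'(x) = 1
  lim(x→∞) f'(x)/g'(x) = lim(x→∞) (1)/(1)
  = 1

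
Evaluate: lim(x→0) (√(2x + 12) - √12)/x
This is a standard limit.

Factor or rationalize the expression:
  lim(x→0) (√(2x + 12) - √12)/x = sqrt(3)/6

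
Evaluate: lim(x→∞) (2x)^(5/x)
This is an exponential indeterminate form.

For exponential indeterminate forms, take the natural log:
  Let L = lim(x→∞) (2x)^(5/x)
  Then ln(L) = lim(x→∞) [exponent × ln(base)]
  Evaluate using L'Hôpital or standard limits, then exponentiate.
  L = 1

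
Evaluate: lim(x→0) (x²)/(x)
This is a 0/0 indeterminate form.

Apply L'Hôpital's rule: differentiate numerator and denominator separately.
  f(x) = x^2   ⇒   f'(x) = 2·x
  g(x) = x   ⇒   g'(x) = 1
  lim(x→0) f'(x)/g'(x) = lim(x→0) (2·x)/(1)
  = 0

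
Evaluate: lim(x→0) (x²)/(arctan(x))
This is a 0/0 indeterminate form.

Apply L'Hôpital's rule: differentiate numerator and denominator separately.
  f(x) = x^2   ⇒   f'(x) = 2·x
  g(x) = atan(x)   ⇒   g'(x) = 1/(x^2 + 1)
  lim(x→0) f'(x)/g'(x) = lim(x→0) (2·x)/(1/(x^2 + 1))
  = 0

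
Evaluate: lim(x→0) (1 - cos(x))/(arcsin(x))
This is a 0/0 indeterminate form.

Apply L'Hôpital's rule: differentiate numerator and denominator separately.
  f(x) = 1 - cos(x)   ⇒   f'(x) = sin(x)
  g(x) = asin(x)   ⇒   g'(x) = 1/sqrt(1 - x^2)
  lim(x→0) f'(x)/g'(x) = lim(x→0) (sin(x))/(1/sqrt(1 - x^2))
  = 0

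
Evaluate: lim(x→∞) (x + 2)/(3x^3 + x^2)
This is an ∞/∞ indeterminate form.

Apply L'Hôpital's rule: differentiate numerator and denominator separately.
  f(x) = x + 2   ⇒   f'(x) = 1
  g(x) = 3·x^3 + x^2   ⇒   g'(x) = 9·x^2 + 2·x
  lim(x→∞) f'(x)/g'(x) = lim(x→∞) (1)/(9·x^2 + 2·x)
  = 0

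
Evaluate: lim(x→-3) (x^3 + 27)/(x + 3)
This is a standard limit.

Factor or rationalize the expression:
  lim(x→-3) (x^3 + 27)/(x + 3) = 27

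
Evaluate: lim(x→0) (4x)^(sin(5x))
This is an exponential indeterminate form.

For exponential indeterminate forms, take the natural log:
  Let L = lim(x→0) (4x)^(sin(5x))
  Then ln(L) = lim(x→0) [exponent × ln(base)]
  Evaluate using L'Hôpital or standard limits, then exponentiate.
  L = 1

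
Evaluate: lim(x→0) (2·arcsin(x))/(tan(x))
This is a 0/0 indeterminate form.

Apply L'Hôpital's rule: differentiate numerator and denominator separately.
  f(x) = 2·asin(x)   ⇒   f'(x) = 2/sqrt(1 - x^2)
  g(x) = tan(x)   ⇒   g'(x) = tan(x)^2 + 1
  lim(x→0) f'(x)/g'(x) = lim(x→0) (2/sqrt(1 - x^2))/(tan(x)^2 + 1)
  = 2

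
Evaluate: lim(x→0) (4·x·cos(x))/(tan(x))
This is a 0/0 indeterminate form.

Apply L'Hôpital's rule: differentiate numerator and denominator separately.
  f(x) = 4·x·cos(x)   ⇒   f'(x) = -4·x·sin(x) + 4·cos(x)
  g(x) = tan(x)   ⇒   g'(x) = tan(x)^2 + 1
  lim(x→0) f'(x)/g'(x) = lim(x→0) (-4·x·sin(x) + 4·cos(x))/(tan(x)^2 + 1)
  = 4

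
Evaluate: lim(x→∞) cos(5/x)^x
This is an exponential indeterminate form.

For exponential indeterminate forms, take the natural log:
  Let L = lim(x→∞) cos(5/x)^x
  Then ln(L) = lim(x→∞) [exponent × ln(base)]
  Evaluate using L'Hôpital or standard limits, then exponentiate.
  L = 1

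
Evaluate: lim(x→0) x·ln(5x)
This is a 0·∞ indeterminate form.

Rewrite 0·∞ as a quotient (0/0 or ∞/∞ form), then apply L'Hôpital's rule:
  lim(x→0) x·ln(5x) = 0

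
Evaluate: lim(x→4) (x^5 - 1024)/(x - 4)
This is a standard limit.

Factor or rationalize the expression:
  lim(x→4) (x^5 - 1024)/(x - 4) = 1280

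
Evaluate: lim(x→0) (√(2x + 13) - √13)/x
This is a standard limit.

Factor or rationalize the expression:
  lim(x→0) (√(2x + 13) - √13)/x = sqrt(13)/13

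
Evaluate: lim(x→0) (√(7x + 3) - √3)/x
This is a standard limit.

Factor or rationalize the expression:
  lim(x→0) (√(7x + 3) - √3)/x = 7·sqrt(3)/6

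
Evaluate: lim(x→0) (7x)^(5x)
This is an exponential indeterminate form.

For exponential indeterminate forms, take the natural log:
  Let L = lim(x→0) (7x)^(5x)
  Then ln(L) = lim(x→0) [exponent × ln(base)]
  Evaluate using L'Hôpital or standard limits, then exponentiate.
  L = 1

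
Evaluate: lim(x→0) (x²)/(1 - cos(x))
This is a 0/0 indeterminate form.

Apply L'Hôpital's rule: differentiate numerator and denominator separately.
  f(x) = x^2   ⇒   f'(x) = 2·x
  g(x) = 1 - cos(x)   ⇒   g'(x) = sin(x)
  lim(x→0) f'(x)/g'(x) = lim(x→0) (2·x)/(sin(x))
  = 2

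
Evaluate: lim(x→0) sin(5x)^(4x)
This is an exponential indeterminate form.

For exponential indeterminate forms, take the natural log:
  Let L = lim(x→0) sin(5x)^(4x)
  Then ln(L) = lim(x→0) [exponent × ln(base)]
  Evaluate using L'Hôpital or standard limits, then exponentiate.
  L = 1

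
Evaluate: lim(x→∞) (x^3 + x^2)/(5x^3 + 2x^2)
This is an ∞/∞ indeterminate form.

Apply L'Hôpital's rule: differentiate numerator and denominator separately.
  f(x) = x^3 + x^2   ⇒   f'(x) = 3·x^2 + 2·x
  g(x) = 5·x^3 + 2·x^2   ⇒   g'(x) = 15·x^2 + 4·x
  lim(x→∞) f'(x)/g'(x) = lim(x→∞) (3·x^2 + 2·x)/(15·x^2 + 4·x)
  = 1/5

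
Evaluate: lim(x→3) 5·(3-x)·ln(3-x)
This is a 0·∞ indeterminate form.

Rewrite 0·∞ as a quotient (0/0 or ∞/∞ form), then apply L'Hôpital's rule:
  lim(x→3) 5·(3-x)·ln(3-x) = 0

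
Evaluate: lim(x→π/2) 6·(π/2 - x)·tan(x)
This is a 0·∞ indeterminate form.

Rewrite 0·∞ as a quotient (0/0 or ∞/∞ form), then apply L'Hôpital's rule:
  lim(x→π/2) 6·(π/2 - x)·tan(x) = 6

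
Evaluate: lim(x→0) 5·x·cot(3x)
This is a 0·∞ indeterminate form.

Rewrite 0·∞ as a quotient (0/0 or ∞/∞ form), then apply L'Hôpital's rule:
  lim(x→0) 5·x·cot(3x) = 5/3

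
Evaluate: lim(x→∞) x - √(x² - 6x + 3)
This is an ∞-∞ indeterminate form.

Combine fractions or rationalize to convert ∞-∞ to 0/0 form:
  lim(x→∞) x - √(x² - 6x + 3) = 3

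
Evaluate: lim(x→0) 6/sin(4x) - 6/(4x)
This is an ∞-∞ indeterminate form.

Combine fractions or rationalize to convert ∞-∞ to 0/0 form:
  lim(x→0) 6/sin(4x) - 6/(4x) = 0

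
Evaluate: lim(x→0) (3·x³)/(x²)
This is a 0/0 indeterminate form.

Apply L'Hôpital's rule: differentiate numerator and denominator separately.
  f(x) = 3·x^3   ⇒   f'(x) = 9·x^2
  g(x) = x^2   ⇒   g'(x) = 2·x
  lim(x→0) f'(x)/g'(x) = lim(x→0) (9·x^2)/(2·x)
  = 0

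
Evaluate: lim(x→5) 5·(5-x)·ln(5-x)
This is a 0·∞ indeterminate form.

Rewrite 0·∞ as a quotient (0/0 or ∞/∞ form), then apply L'Hôpital's rule:
  lim(x→5) 5·(5-x)·ln(5-x) = 0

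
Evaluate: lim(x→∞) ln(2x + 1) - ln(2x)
This is an ∞-∞ indeterminate form.

Combine fractions or rationalize to convert ∞-∞ to 0/0 form:
  lim(x→∞) ln(2x + 1) - ln(2x) = 0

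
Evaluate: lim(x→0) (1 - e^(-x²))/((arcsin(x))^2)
This is a 0/0 indeterminate form.

Apply L'Hôpital's rule: differentiate numerator and denominator separately.
  f(x) = 1 - e^(-x^2)   ⇒   f'(x) = 2·x·e^(-x^2)
  g(x) = asin(x)^2   ⇒   g'(x) = 2·asin(x)/sqrt(1 - x^2)
  lim(x→0) f'(x)/g'(x) = lim(x→0) (2·x·e^(-x^2))/(2·asin(x)/sqrt(1 - x^2))
  = 1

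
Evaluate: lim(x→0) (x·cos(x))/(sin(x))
This is a 0/0 indeterminate form.

Apply L'Hôpital's rule: differentiate numerator and denominator separately.
  f(x) = x·cos(x)   ⇒   f'(x) = -x·sin(x) + cos(x)
  g(x) = sin(x)   ⇒   g'(x) = cos(x)
  lim(x→0) f'(x)/g'(x) = lim(x→0) (-x·sin(x) + cos(x))/(cos(x))
  = 1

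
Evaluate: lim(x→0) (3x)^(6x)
This is an exponential indeterminate form.

For exponential indeterminate forms, take the natural log:
  Let L = lim(x→0) (3x)^(6x)
  Then ln(L) = lim(x→0) [exponent × ln(base)]
  Evaluate using L'Hôpital or standard limits, then exponentiate.
  L = 1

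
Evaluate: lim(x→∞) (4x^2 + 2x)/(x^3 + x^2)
This is an ∞/∞ indeterminate form.

Apply L'Hôpital's rule: differentiate numerator and denominator separately.
  f(x) = 4·x^2 + 2·x   ⇒   f'(x) = 8·x + 2
  g(x) = x^3 + x^2   ⇒   g'(x) = 3·x^2 + 2·x
  lim(x→∞) f'(x)/g'(x) = lim(x→∞) (8·x + 2)/(3·x^2 + 2·x)
  = 0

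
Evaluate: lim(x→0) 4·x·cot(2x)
This is a 0·∞ indeterminate form.

Rewrite 0·∞ as a quotient (0/0 or ∞/∞ form), then apply L'Hôpital's rule:
  lim(x→0) 4·x·cot(2x) = 2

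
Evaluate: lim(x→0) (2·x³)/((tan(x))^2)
This is a 0/0 indeterminate form.

Apply L'Hôpital's rule: differentiate numerator and denominator separately.
  f(x) = 2·x^3   ⇒   f'(x) = 6·x^2
  g(x) = tan(x)^2   ⇒   g'(x) = (2·tan(x)^2 + 2)·tan(x)
  lim(x→0) f'(x)/g'(x) = lim(x→0) (6·x^2)/((2·tan(x)^2 + 2)·tan(x))
  = 0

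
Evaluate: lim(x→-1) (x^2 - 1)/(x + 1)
This is a standard limit.

Factor or rationalize the expression:
  lim(x→-1) (x^2 - 1)/(x + 1) = -2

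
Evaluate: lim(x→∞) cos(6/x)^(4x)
This is an exponential indeterminate form.

For exponential indeterminate forms, take the natural log:
  Let L = lim(x→∞) cos(6/x)^(4x)
  Then ln(L) = lim(x→∞) [exponent × ln(base)]
  Evaluate using L'Hôpital or standard limits, then exponentiate.
  L = 1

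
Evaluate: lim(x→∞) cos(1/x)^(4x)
This is an exponential indeterminate form.

For exponential indeterminate forms, take the natural log:
  Let L = lim(x→∞) cos(1/x)^(4x)
  Then ln(L) = lim(x→∞) [exponent × ln(base)]
  Evaluate using L'Hôpital or standard limits, then exponentiate.
  L = 1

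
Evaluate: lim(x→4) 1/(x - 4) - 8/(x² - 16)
This is an ∞-∞ indeterminate form.

Combine fractions or rationalize to convert ∞-∞ to 0/0 form:
  lim(x→4) 1/(x - 4) - 8/(x² - 16) = 1/8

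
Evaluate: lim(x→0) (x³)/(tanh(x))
This is a 0/0 indeterminate form.

Apply L'Hôpital's rule: differentiate numerator and denominator separately.
  f(x) = x^3   ⇒   f'(x) = 3·x^2
  g(x) = tanh(x)   ⇒   g'(x) = 1 - tanh(x)^2
  lim(x→0) f'(x)/g'(x) = lim(x→0) (3·x^2)/(1 - tanh(x)^2)
  = 0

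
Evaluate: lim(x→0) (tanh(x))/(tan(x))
This is a 0/0 indeterminate form.

Apply L'Hôpital's rule: differentiate numerator and denominator separately.
  f(x) = tanh(x)   ⇒   f'(x) = 1 - tanh(x)^2
  g(x) = tan(x)   ⇒   g'(x) = tan(x)^2 + 1
  lim(x→0) f'(x)/g'(x) = lim(x→0) (1 - tanh(x)^2)/(tan(x)^2 + 1)
  = 1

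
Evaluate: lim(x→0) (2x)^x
This is an exponential indeterminate form.

For exponential indeterminate forms, take the natural log:
  Let L = lim(x→0) (2x)^x
  Then ln(L) = lim(x→0) [exponent × ln(base)]
  Evaluate using L'Hôpital or standard limits, then exponentiate.
  L = 1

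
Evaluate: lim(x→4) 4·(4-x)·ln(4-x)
This is a 0·∞ indeterminate form.

Rewrite 0·∞ as a quotient (0/0 or ∞/∞ form), then apply L'Hôpital's rule:
  lim(x→4) 4·(4-x)·ln(4-x) = 0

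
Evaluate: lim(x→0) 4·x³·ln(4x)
This is a 0·∞ indeterminate form.

Rewrite 0·∞ as a quotient (0/0 or ∞/∞ form), then apply L'Hôpital's rule:
  lim(x→0) 4·x³·ln(4x) = 0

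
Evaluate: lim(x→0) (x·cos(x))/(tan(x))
This is a 0/0 indeterminate form.

Apply L'Hôpital's rule: differentiate numerator and denominator separately.
  f(x) = x·cos(x)   ⇒   f'(x) = -x·sin(x) + cos(x)
  g(x) = tan(x)   ⇒   g'(x) = tan(x)^2 + 1
  lim(x→0) f'(x)/g'(x) = lim(x→0) (-x·sin(x) + cos(x))/(tan(x)^2 + 1)
  = 1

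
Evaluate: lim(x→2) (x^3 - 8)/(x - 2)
This is a standard limit.

Factor or rationalize the expression:
  lim(x→2) (x^3 - 8)/(x - 2) = 12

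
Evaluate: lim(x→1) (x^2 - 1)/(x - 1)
This is a standard limit.

Factor or rationalize the expression:
  lim(x→1) (x^2 - 1)/(x - 1) = 2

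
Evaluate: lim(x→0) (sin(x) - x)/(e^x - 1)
This is a 0/0 indeterminate form.

Apply L'Hôpital's rule: differentiate numerator and denominator separately.
  f(x) = -x + sin(x)   ⇒   f'(x) = cos(x) - 1
  g(x) = e^(x) - 1   ⇒   g'(x) = e^(x)
  lim(x→0) f'(x)/g'(x) = lim(x→0) (cos(x) - 1)/(e^(x))
  = 0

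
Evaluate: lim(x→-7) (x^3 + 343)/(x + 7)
This is a standard limit.

Factor or rationalize the expression:
  lim(x→-7) (x^3 + 343)/(x + 7) = 147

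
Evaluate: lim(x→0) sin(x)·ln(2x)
This is a 0·∞ indeterminate form.

Rewrite 0·∞ as a quotient (0/0 or ∞/∞ form), then apply L'Hôpital's rule:
  lim(x→0) sin(x)·ln(2x) = 0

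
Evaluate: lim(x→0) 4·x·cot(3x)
This is a 0·∞ indeterminate form.

Rewrite 0·∞ as a quotient (0/0 or ∞/∞ form), then apply L'Hôpital's rule:
  lim(x→0) 4·x·cot(3x) = 4/3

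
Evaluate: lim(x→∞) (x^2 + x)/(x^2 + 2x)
This is an ∞/∞ indeterminate form.

Apply L'Hôpital's rule: differentiate numerator and denominator separately.
  f(x) = x^2 + x   ⇒   f'(x) = 2·x + 1
  g(x) = x^2 + 2·x   ⇒   g'(x) = 2·x + 2
  lim(x→∞) f'(x)/g'(x) = lim(x→∞) (2·x + 1)/(2·x + 2)
  = 1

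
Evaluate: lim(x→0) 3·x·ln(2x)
This is a 0·∞ indeterminate form.

Rewrite 0·∞ as a quotient (0/0 or ∞/∞ form), then apply L'Hôpital's rule:
  lim(x→0) 3·x·ln(2x) = 0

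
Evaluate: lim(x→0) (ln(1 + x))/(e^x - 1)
This is a 0/0 indeterminate form.

Apply L'Hôpital's rule: differentiate numerator and denominator separately.
  f(x) = ln(x + 1)   ⇒   f'(x) = 1/(x + 1)
  g(x) = e^(x) - 1   ⇒   g'(x) = e^(x)
  lim(x→0) f'(x)/g'(x) = lim(x→0) (1/(x + 1))/(e^(x))
  = 1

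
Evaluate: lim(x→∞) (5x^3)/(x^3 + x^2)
This is an ∞/∞ indeterminate form.

Apply L'Hôpital's rule: differentiate numerator and denominator separately.
  f(x) = 5·x^3   ⇒   f'(x) = 15·x^2
  g(x) = x^3 + x^2   ⇒   g'(x) = 3·x^2 + 2·x
  lim(x→∞) f'(x)/g'(x) = lim(x→∞) (15·x^2)/(3·x^2 + 2·x)
  = 5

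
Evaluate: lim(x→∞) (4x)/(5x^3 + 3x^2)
This is an ∞/∞ indeterminate form.

Apply L'Hôpital's rule: differentiate numerator and denominator separately.
  f(x) = 4·x   ⇒   f'(x) = 4
  g(x) = 5·x^3 + 3·x^2   ⇒   g'(x) = 15·x^2 + 6·x
  lim(x→∞) f'(x)/g'(x) = lim(x→∞) (4)/(15·x^2 + 6·x)
  = 0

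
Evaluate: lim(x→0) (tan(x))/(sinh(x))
This is a 0/0 indeterminate form.

Apply L'Hôpital's rule: differentiate numerator and denominator separately.
  f(x) = tan(x)   ⇒   f'(x) = tan(x)^2 + 1
  g(x) = sinh(x)   ⇒   g'(x) = cosh(x)
  lim(x→0) f'(x)/g'(x) = lim(x→0) (tan(x)^2 + 1)/(cosh(x))
  = 1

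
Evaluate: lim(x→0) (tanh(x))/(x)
This is a 0/0 indeterminate form.

Apply L'Hôpital's rule: differentiate numerator and denominator separately.
  f(x) = tanh(x)   ⇒   f'(x) = 1 - tanh(x)^2
  g(x) = x   ⇒   g'(x) = 1
  lim(x→0) f'(x)/g'(x) = lim(x→0) (1 - tanh(x)^2)/(1)
  = 1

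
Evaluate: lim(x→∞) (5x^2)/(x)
This is an ∞/∞ indeterminate form.

Apply L'Hôpital's rule: differentiate numerator and denominator separately.
  f(x) = 5·x^2   ⇒   f'(x) = 10·x
  g(x) = x   ⇒   g'(x) = 1
  lim(x→∞) f'(x)/g'(x) = lim(x→∞) (10·x)/(1)
  = ∞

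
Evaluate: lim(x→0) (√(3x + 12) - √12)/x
This is a standard limit.

Factor or rationalize the expression:
  lim(x→0) (√(3x + 12) - √12)/x = sqrt(3)/4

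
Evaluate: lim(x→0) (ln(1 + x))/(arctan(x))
This is a 0/0 indeterminate form.

Apply L'Hôpital's rule: differentiate numerator and denominator separately.
  f(x) = ln(x + 1)   ⇒   f'(x) = 1/(x + 1)
  g(x) = atan(x)   ⇒   g'(x) = 1/(x^2 + 1)
  lim(x→0) f'(x)/g'(x) = lim(x→0) (1/(x + 1))/(1/(x^2 + 1))
  = 1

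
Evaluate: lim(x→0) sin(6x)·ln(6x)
This is a 0·∞ indeterminate form.

Rewrite 0·∞ as a quotient (0/0 or ∞/∞ form), then apply L'Hôpital's rule:
  lim(x→0) sin(6x)·ln(6x) = 0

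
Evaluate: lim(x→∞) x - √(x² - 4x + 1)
This is an ∞-∞ indeterminate form.

Combine fractions or rationalize to convert ∞-∞ to 0/0 form:
  lim(x→∞) x - √(x² - 4x + 1) = 2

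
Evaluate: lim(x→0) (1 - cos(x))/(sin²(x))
This is a 0/0 indeterminate form.

Apply L'Hôpital's rule: differentiate numerator and denominator separately.
  f(x) = 1 - cos(x)   ⇒   f'(x) = sin(x)
  g(x) = sin(x)^2   ⇒   g'(x) = 2·sin(x)·cos(x)
  lim(x→0) f'(x)/g'(x) = lim(x→0) (sin(x))/(2·sin(x)·cos(x))
  = 1/2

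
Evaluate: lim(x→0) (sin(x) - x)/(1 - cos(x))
This is a 0/0 indeterminate form.

Apply L'Hôpital's rule: differentiate numerator and denominator separately.
  f(x) = -x + sin(x)   ⇒   f'(x) = cos(x) - 1
  g(x) = 1 - cos(x)   ⇒   g'(x) = sin(x)
  lim(x→0) f'(x)/g'(x) = lim(x→0) (cos(x) - 1)/(sin(x))
  = 0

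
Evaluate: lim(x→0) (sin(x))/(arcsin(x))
This is a 0/0 indeterminate form.

Apply L'Hôpital's rule: differentiate numerator and denominator separately.
  f(x) = sin(x)   ⇒   f'(x) = cos(x)
  g(x) = asin(x)   ⇒   g'(x) = 1/sqrt(1 - x^2)
  lim(x→0) f'(x)/g'(x) = lim(x→0) (cos(x))/(1/sqrt(1 - x^2))
  = 1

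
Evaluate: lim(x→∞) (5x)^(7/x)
This is an exponential indeterminate form.

For exponential indeterminate forms, take the natural log:
  Let L = lim(x→∞) (5x)^(7/x)
  Then ln(L) = lim(x→∞) [exponent × ln(base)]
  Evaluate using L'Hôpital or standard limits, then exponentiate.
  L = 1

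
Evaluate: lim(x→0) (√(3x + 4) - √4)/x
This is a standard limit.

Factor or rationalize the expression:
  lim(x→0) (√(3x + 4) - √4)/x = 3/4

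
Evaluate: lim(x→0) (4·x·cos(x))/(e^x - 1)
This is a 0/0 indeterminate form.

Apply L'Hôpital's rule: differentiate numerator and denominator separately.
  f(x) = 4·x·cos(x)   ⇒   f'(x) = -4·x·sin(x) + 4·cos(x)
  g(x) = e^(x) - 1   ⇒   g'(x) = e^(x)
  lim(x→0) f'(x)/g'(x) = lim(x→0) (-4·x·sin(x) + 4·cos(x))/(e^(x))
  = 4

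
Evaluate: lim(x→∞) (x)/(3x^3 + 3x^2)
This is an ∞/∞ indeterminate form.

Apply L'Hôpital's rule: differentiate numerator and denominator separately.
  f(x) = x   ⇒   f'(x) = 1
  g(x) = 3·x^3 + 3·x^2   ⇒   g'(x) = 9·x^2 + 6·x
  lim(x→∞) f'(x)/g'(x) = lim(x→∞) (1)/(9·x^2 + 6·x)
  = 0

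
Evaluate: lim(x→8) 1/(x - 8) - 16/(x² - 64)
This is an ∞-∞ indeterminate form.

Combine fractions or rationalize to convert ∞-∞ to 0/0 form:
  lim(x→8) 1/(x - 8) - 16/(x² - 64) = 1/16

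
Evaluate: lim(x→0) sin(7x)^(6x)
This is an exponential indeterminate form.

For exponential indeterminate forms, take the natural log:
  Let L = lim(x→0) sin(7x)^(6x)
  Then ln(L) = lim(x→0) [exponent × ln(base)]
  Evaluate using L'Hôpital or standard limits, then exponentiate.
  L = 1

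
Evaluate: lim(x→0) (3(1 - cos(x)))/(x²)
This is a 0/0 indeterminate form.

Apply L'Hôpital's rule: differentiate numerator and denominator separately.
  f(x) = 3 - 3·cos(x)   ⇒   f'(x) = 3·sin(x)
  g(x) = x^2   ⇒   g'(x) = 2·x
  lim(x→0) f'(x)/g'(x) = lim(x→0) (3·sin(x))/(2·x)
  = 3/2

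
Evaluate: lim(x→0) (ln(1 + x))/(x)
This is a 0/0 indeterminate form.

Apply L'Hôpital's rule: differentiate numerator and denominator separately.
  f(x) = ln(x + 1)   ⇒   f'(x) = 1/(x + 1)
  g(x) = x   ⇒   g'(x) = 1
  lim(x→0) f'(x)/g'(x) = lim(x→0) (1/(x + 1))/(1)
  = 1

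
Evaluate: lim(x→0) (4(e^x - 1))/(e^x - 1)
This is a 0/0 indeterminate form.

Apply L'Hôpital's rule: differentiate numerator and denominator separately.
  f(x) = 4·e^(x) - 4   ⇒   f'(x) = 4·e^(x)
  g(x) = e^(x) - 1   ⇒   g'(x) = e^(x)
  lim(x→0) f'(x)/g'(x) = lim(x→0) (4·e^(x))/(e^(x))
  = 4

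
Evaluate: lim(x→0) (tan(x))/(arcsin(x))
This is a 0/0 indeterminate form.

Apply L'Hôpital's rule: differentiate numerator and denominator separately.
  f(x) = tan(x)   ⇒   f'(x) = tan(x)^2 + 1
  g(x) = asin(x)   ⇒   g'(x) = 1/sqrt(1 - x^2)
  lim(x→0) f'(x)/g'(x) = lim(x→0) (tan(x)^2 + 1)/(1/sqrt(1 - x^2))
  = 1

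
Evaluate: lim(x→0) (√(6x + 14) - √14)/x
This is a standard limit.

Factor or rationalize the expression:
  lim(x→0) (√(6x + 14) - √14)/x = 3·sqrt(14)/14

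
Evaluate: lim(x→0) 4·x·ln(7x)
This is a 0·∞ indeterminate form.

Rewrite 0·∞ as a quotient (0/0 or ∞/∞ form), then apply L'Hôpital's rule:
  lim(x→0) 4·x·ln(7x) = 0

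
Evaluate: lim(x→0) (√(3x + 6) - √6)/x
This is a standard limit.

Factor or rationalize the expression:
  lim(x→0) (√(3x + 6) - √6)/x = sqrt(6)/4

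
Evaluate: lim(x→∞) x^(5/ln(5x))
This is an exponential indeterminate form.

For exponential indeterminate forms, take the natural log:
  Let L = lim(x→∞) x^(5/ln(5x))
  Then ln(L) = lim(x→∞) [exponent × ln(base)]
  Evaluate using L'Hôpital or standard limits, then exponentiate.
  L = e^(5)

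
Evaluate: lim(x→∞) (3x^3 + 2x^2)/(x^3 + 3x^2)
This is an ∞/∞ indeterminate form.

Apply L'Hôpital's rule: differentiate numerator and denominator separately.
  f(x) = 3·x^3 + 2·x^2   ⇒   f'(x) = 9·x^2 + 4·x
  g(x) = x^3 + 3·x^2   ⇒   g'(x) = 3·x^2 + 6·x
  lim(x→∞) f'(x)/g'(x) = lim(x→∞) (9·x^2 + 4·x)/(3·x^2 + 6·x)
  = 3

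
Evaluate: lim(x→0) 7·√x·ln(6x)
This is a 0·∞ indeterminate form.

Rewrite 0·∞ as a quotient (0/0 or ∞/∞ form), then apply L'Hôpital's rule:
  lim(x→0) 7·√x·ln(6x) = 0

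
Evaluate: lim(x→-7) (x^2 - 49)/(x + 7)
This is a standard limit.

Factor or rationalize the expression:
  lim(x→-7) (x^2 - 49)/(x + 7) = -14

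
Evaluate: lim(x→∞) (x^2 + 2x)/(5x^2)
This is an ∞/∞ indeterminate form.

Apply L'Hôpital's rule: differentiate numerator and denominator separately.
  f(x) = x^2 + 2·x   ⇒   f'(x) = 2·x + 2
  g(x) = 5·x^2   ⇒   g'(x) = 10·x
  lim(x→∞) f'(x)/g'(x) = lim(x→∞) (2·x + 2)/(10·x)
  = 1/5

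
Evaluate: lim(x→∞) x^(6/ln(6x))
This is an exponential indeterminate form.

For exponential indeterminate forms, take the natural log:
  Let L = lim(x→∞) x^(6/ln(6x))
  Then ln(L) = lim(x→∞) [exponent × ln(base)]
  Evaluate using L'Hôpital or standard limits, then exponentiate.
  L = e^(6)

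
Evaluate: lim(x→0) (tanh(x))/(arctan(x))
This is a 0/0 indeterminate form.

Apply L'Hôpital's rule: differentiate numerator and denominator separately.
  f(x) = tanh(x)   ⇒   f'(x) = 1 - tanh(x)^2
  g(x) = atan(x)   ⇒   g'(x) = 1/(x^2 + 1)
  lim(x→0) f'(x)/g'(x) = lim(x→0) (1 - tanh(x)^2)/(1/(x^2 + 1))
  = 1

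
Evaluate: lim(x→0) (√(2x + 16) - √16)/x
This is a standard limit.

Factor or rationalize the expression:
  lim(x→0) (√(2x + 16) - √16)/x = 1/4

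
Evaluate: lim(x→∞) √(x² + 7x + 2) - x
This is an ∞-∞ indeterminate form.

Combine fractions or rationalize to convert ∞-∞ to 0/0 form:
  lim(x→∞) √(x² + 7x + 2) - x = 7/2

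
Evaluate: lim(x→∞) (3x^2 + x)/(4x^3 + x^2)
This is an ∞/∞ indeterminate form.

Apply L'Hôpital's rule: differentiate numerator and denominator separately.
  f(x) = 3·x^2 + x   ⇒   f'(x) = 6·x + 1
  g(x) = 4·x^3 + x^2   ⇒   g'(x) = 12·x^2 + 2·x
  lim(x→∞) f'(x)/g'(x) = lim(x→∞) (6·x + 1)/(12·x^2 + 2·x)
  = 0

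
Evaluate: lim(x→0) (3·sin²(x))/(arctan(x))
This is a 0/0 indeterminate form.

Apply L'Hôpital's rule: differentiate numerator and denominator separately.
  f(x) = 3·sin(x)^2   ⇒   f'(x) = 6·sin(x)·cos(x)
  g(x) = atan(x)   ⇒   g'(x) = 1/(x^2 + 1)
  lim(x→0) f'(x)/g'(x) = lim(x→0) (6·sin(x)·cos(x))/(1/(x^2 + 1))
  = 0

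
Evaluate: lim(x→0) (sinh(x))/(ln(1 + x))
This is a 0/0 indeterminate form.

Apply L'Hôpital's rule: differentiate numerator and denominator separately.
  f(x) = sinh(x)   ⇒   f'(x) = cosh(x)
  g(x) = ln(x + 1)   ⇒   g'(x) = 1/(x + 1)
  lim(x→0) f'(x)/g'(x) = lim(x→0) (cosh(x))/(1/(x + 1))
  = 1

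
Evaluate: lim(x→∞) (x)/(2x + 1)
This is an ∞/∞ indeterminate form.

Apply L'Hôpital's rule: differentiate numerator and denominator separately.
  f(x) = x   ⇒   f'(x) = 1
  g(x) = 2·x + 1   ⇒   g'(x) = 2
  lim(x→∞) f'(x)/g'(x) = lim(x→∞) (1)/(2)
  = 1/2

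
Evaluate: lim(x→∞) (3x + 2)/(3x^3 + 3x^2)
This is an ∞/∞ indeterminate form.

Apply L'Hôpital's rule: differentiate numerator and denominator separately.
  f(x) = 3·x + 2   ⇒   f'(x) = 3
  g(x) = 3·x^3 + 3·x^2   ⇒   g'(x) = 9·x^2 + 6·x
  lim(x→∞) f'(x)/g'(x) = lim(x→∞) (3)/(9·x^2 + 6·x)
  = 0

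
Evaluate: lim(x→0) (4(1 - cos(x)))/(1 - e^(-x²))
This is a 0/0 indeterminate form.

Apply L'Hôpital's rule: differentiate numerator and denominator separately.
  f(x) = 4 - 4·cos(x)   ⇒   f'(x) = 4·sin(x)
  g(x) = 1 - e^(-x^2)   ⇒   g'(x) = 2·x·e^(-x^2)
  lim(x→0) f'(x)/g'(x) = lim(x→0) (4·sin(x))/(2·x·e^(-x^2))
  = 2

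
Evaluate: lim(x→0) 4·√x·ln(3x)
This is a 0·∞ indeterminate form.

Rewrite 0·∞ as a quotient (0/0 or ∞/∞ form), then apply L'Hôpital's rule:
  lim(x→0) 4·√x·ln(3x) = 0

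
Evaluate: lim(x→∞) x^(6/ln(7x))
This is an exponential indeterminate form.

For exponential indeterminate forms, take the natural log:
  Let L = lim(x→∞) x^(6/ln(7x))
  Then ln(L) = lim(x→∞) [exponent × ln(base)]
  Evaluate using L'Hôpital or standard limits, then exponentiate.
  L = e^(6)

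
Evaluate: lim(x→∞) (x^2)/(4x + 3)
This is an ∞/∞ indeterminate form.

Apply L'Hôpital's rule: differentiate numerator and denominator separately.
  f(x) = x^2   ⇒   f'(x) = 2·x
  g(x) = 4·x + 3   ⇒   g'(x) = 4
  lim(x→∞) f'(x)/g'(x) = lim(x→∞) (2·x)/(4)
  = ∞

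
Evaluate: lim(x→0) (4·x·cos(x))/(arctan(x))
This is a 0/0 indeterminate form.

Apply L'Hôpital's rule: differentiate numerator and denominator separately.
  f(x) = 4·x·cos(x)   ⇒   f'(x) = -4·x·sin(x) + 4·cos(x)
  g(x) = atan(x)   ⇒   g'(x) = 1/(x^2 + 1)
  lim(x→0) f'(x)/g'(x) = lim(x→0) (-4·x·sin(x) + 4·cos(x))/(1/(x^2 + 1))
  = 4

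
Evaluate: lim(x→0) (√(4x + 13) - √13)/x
This is a standard limit.

Factor or rationalize the expression:
  lim(x→0) (√(4x + 13) - √13)/x = 2·sqrt(13)/13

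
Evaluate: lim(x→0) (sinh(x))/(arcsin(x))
This is a 0/0 indeterminate form.

Apply L'Hôpital's rule: differentiate numerator and denominator separately.
  f(x) = sinh(x)   ⇒   f'(x) = cosh(x)
  g(x) = asin(x)   ⇒   g'(x) = 1/sqrt(1 - x^2)
  lim(x→0) f'(x)/g'(x) = lim(x→0) (cosh(x))/(1/sqrt(1 - x^2))
  = 1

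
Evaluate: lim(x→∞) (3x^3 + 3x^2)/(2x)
This is an ∞/∞ indeterminate form.

Apply L'Hôpital's rule: differentiate numerator and denominator separately.
  f(x) = 3·x^3 + 3·x^2   ⇒   f'(x) = 9·x^2 + 6·x
  g(x) = 2·x   ⇒   g'(x) = 2
  lim(x→∞) f'(x)/g'(x) = lim(x→∞) (9·x^2 + 6·x)/(2)
  = ∞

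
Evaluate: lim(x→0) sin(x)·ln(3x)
This is a 0·∞ indeterminate form.

Rewrite 0·∞ as a quotient (0/0 or ∞/∞ form), then apply L'Hôpital's rule:
  lim(x→0) sin(x)·ln(3x) = 0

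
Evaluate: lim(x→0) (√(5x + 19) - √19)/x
This is a standard limit.

Factor or rationalize the expression:
  lim(x→0) (√(5x + 19) - √19)/x = 5·sqrt(19)/38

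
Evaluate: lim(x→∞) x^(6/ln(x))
This is an exponential indeterminate form.

For exponential indeterminate forms, take the natural log:
  Let L = lim(x→∞) x^(6/ln(x))
  Then ln(L) = lim(x→∞) [exponent × ln(base)]
  Evaluate using L'Hôpital or standard limits, then exponentiate.
  L = e^(6)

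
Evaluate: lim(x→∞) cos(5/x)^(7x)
This is an exponential indeterminate form.

For exponential indeterminate forms, take the natural log:
  Let L = lim(x→∞) cos(5/x)^(7x)
  Then ln(L) = lim(x→∞) [exponent × ln(base)]
  Evaluate using L'Hôpital or standard limits, then exponentiate.
  L = 1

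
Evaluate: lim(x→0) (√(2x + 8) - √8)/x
This is a standard limit.

Factor or rationalize the expression:
  lim(x→0) (√(2x + 8) - √8)/x = sqrt(2)/4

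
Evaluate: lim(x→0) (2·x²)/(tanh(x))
This is a 0/0 indeterminate form.

Apply L'Hôpital's rule: differentiate numerator and denominator separately.
  f(x) = 2·x^2   ⇒   f'(x) = 4·x
  g(x) = tanh(x)   ⇒   g'(x) = 1 - tanh(x)^2
  lim(x→0) f'(x)/g'(x) = lim(x→0) (4·x)/(1 - tanh(x)^2)
  = 0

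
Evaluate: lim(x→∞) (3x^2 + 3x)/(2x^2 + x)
This is an ∞/∞ indeterminate form.

Apply L'Hôpital's rule: differentiate numerator and denominator separately.
  f(x) = 3·x^2 + 3·x   ⇒   f'(x) = 6·x + 3
  g(x) = 2·x^2 + x   ⇒   g'(x) = 4·x + 1
  lim(x→∞) f'(x)/g'(x) = lim(x→∞) (6·x + 3)/(4·x + 1)
  = 3/2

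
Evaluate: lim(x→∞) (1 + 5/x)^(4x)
This is an exponential indeterminate form.

For exponential indeterminate forms, take the natural log:
  Let L = lim(x→∞) (1 + 5/x)^(4x)
  Then ln(L) = lim(x→∞) [exponent × ln(base)]
  Evaluate using L'Hôpital or standard limits, then exponentiate.
  L = e^(20)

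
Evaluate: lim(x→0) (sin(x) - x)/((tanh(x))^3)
This is a 0/0 indeterminate form.

Apply L'Hôpital's rule: differentiate numerator and denominator separately.
  f(x) = -x + sin(x)   ⇒   f'(x) = cos(x) - 1
  g(x) = tanh(x)^3   ⇒   g'(x) = (3 - 3·tanh(x)^2)·tanh(x)^2
  lim(x→0) f'(x)/g'(x) = lim(x→0) (cos(x) - 1)/((3 - 3·tanh(x)^2)·tanh(x)^2)
  = -1/6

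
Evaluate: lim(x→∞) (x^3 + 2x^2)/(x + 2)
This is an ∞/∞ indeterminate form.

Apply L'Hôpital's rule: differentiate numerator and denominator separately.
  f(x) = x^3 + 2·x^2   ⇒   f'(x) = 3·x^2 + 4·x
  g(x) = x + 2   ⇒   g'(x) = 1
  lim(x→∞) f'(x)/g'(x) = lim(x→∞) (3·x^2 + 4·x)/(1)
  = ∞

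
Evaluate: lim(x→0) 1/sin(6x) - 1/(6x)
This is an ∞-∞ indeterminate form.

Combine fractions or rationalize to convert ∞-∞ to 0/0 form:
  lim(x→0) 1/sin(6x) - 1/(6x) = 0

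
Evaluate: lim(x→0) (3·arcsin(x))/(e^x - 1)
This is a 0/0 indeterminate form.

Apply L'Hôpital's rule: differentiate numerator and denominator separately.
  f(x) = 3·asin(x)   ⇒   f'(x) = 3/sqrt(1 - x^2)
  g(x) = e^(x) - 1   ⇒   g'(x) = e^(x)
  lim(x→0) f'(x)/g'(x) = lim(x→0) (3/sqrt(1 - x^2))/(e^(x))
  = 3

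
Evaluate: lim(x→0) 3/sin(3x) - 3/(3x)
This is an ∞-∞ indeterminate form.

Combine fractions or rationalize to convert ∞-∞ to 0/0 form:
  lim(x→0) 3/sin(3x) - 3/(3x) = 0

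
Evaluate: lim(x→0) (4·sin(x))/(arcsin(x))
This is a 0/0 indeterminate form.

Apply L'Hôpital's rule: differentiate numerator and denominator separately.
  f(x) = 4·sin(x)   ⇒   f'(x) = 4·cos(x)
  g(x) = asin(x)   ⇒   g'(x) = 1/sqrt(1 - x^2)
  lim(x→0) f'(x)/g'(x) = lim(x→0) (4·cos(x))/(1/sqrt(1 - x^2))
  = 4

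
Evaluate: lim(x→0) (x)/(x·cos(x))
This is a 0/0 indeterminate form.

Apply L'Hôpital's rule: differentiate numerator and denominator separately.
  f(x) = x   ⇒   f'(x) = 1
  g(x) = x·cos(x)   ⇒   g'(x) = -x·sin(x) + cos(x)
  lim(x→0) f'(x)/g'(x) = lim(x→0) (1)/(-x·sin(x) + cos(x))
  = 1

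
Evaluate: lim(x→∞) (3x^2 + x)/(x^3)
This is an ∞/∞ indeterminate form.

Apply L'Hôpital's rule: differentiate numerator and denominator separately.
  f(x) = 3·x^2 + x   ⇒   f'(x) = 6·x + 1
  g(x) = x^3   ⇒   g'(x) = 3·x^2
  lim(x→∞) f'(x)/g'(x) = lim(x→∞) (6·x + 1)/(3·x^2)
  = 0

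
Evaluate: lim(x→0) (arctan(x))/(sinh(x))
This is a 0/0 indeterminate form.

Apply L'Hôpital's rule: differentiate numerator and denominator separately.
  f(x) = atan(x)   ⇒   f'(x) = 1/(x^2 + 1)
  g(x) = sinh(x)   ⇒   g'(x) = cosh(x)
  lim(x→0) f'(x)/g'(x) = lim(x→0) (1/(x^2 + 1))/(cosh(x))
  = 1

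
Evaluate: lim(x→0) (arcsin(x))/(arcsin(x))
This is a 0/0 indeterminate form.

Apply L'Hôpital's rule: differentiate numerator and denominator separately.
  f(x) = asin(x)   ⇒   f'(x) = 1/sqrt(1 - x^2)
  g(x) = asin(x)   ⇒   g'(x) = 1/sqrt(1 - x^2)
  lim(x→0) f'(x)/g'(x) = lim(x→0) (1/sqrt(1 - x^2))/(1/sqrt(1 - x^2))
  = 1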